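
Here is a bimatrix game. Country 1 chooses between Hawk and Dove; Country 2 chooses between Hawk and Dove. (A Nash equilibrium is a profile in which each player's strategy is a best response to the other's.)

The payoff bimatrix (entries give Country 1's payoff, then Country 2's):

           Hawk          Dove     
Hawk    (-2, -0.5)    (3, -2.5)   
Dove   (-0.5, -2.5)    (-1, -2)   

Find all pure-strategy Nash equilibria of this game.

(Hawk, Hawk): Country 1 prefers Dove (-0.5 > -2) — not an equilibrium.
(Hawk, Dove): Country 2 prefers Hawk (-0.5 > -2.5) — not an equilibrium.
(Dove, Hawk): Country 2 prefers Dove (-2 > -2.5) — not an equilibrium.
(Dove, Dove): Country 1 prefers Hawk (3 > -1) — not an equilibrium.

none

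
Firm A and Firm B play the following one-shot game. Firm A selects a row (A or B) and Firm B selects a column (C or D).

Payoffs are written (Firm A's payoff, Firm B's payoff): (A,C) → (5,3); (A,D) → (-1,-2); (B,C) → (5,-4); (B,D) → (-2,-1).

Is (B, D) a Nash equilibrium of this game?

No

At (B, D), Firm A earns -2; switching to A would give -1, so Firm A would deviate.
Firm B earns -1; switching to C would give -4, so Firm B has no profitable deviation.
Since at least one player can profitably deviate, this is not a Nash equilibrium.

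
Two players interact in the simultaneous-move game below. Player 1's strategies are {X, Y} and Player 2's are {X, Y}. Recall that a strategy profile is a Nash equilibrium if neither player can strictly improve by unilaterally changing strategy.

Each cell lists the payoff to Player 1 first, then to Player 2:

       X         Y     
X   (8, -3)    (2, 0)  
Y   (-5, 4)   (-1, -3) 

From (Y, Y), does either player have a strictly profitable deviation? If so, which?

Both

Player 1 at (Y, Y) earns -1; deviating to X yields 2 — a strict improvement.
Player 2 earns -3; deviating to X yields 4 — a strict improvement.
Both Player 1 and Player 2 have strictly profitable deviations.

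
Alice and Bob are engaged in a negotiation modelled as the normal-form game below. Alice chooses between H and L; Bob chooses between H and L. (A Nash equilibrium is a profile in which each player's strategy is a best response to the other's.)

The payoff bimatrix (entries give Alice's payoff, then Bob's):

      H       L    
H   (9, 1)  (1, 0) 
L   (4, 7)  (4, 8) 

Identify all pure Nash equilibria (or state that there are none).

(H, H) and (L, L)

(H, H): Alice gets 9 ≥ 4 from L, and Bob gets 1 ≥ 0 from L — Nash equilibrium.
(H, L): Alice prefers L (4 > 1); Bob prefers H (1 > 0) — not an equilibrium.
(L, H): Alice prefers H (9 > 4); Bob prefers L (8 > 7) — not an equilibrium.
(L, L): Alice gets 4 ≥ 1 from H, and Bob gets 8 ≥ 7 from H — Nash equilibrium.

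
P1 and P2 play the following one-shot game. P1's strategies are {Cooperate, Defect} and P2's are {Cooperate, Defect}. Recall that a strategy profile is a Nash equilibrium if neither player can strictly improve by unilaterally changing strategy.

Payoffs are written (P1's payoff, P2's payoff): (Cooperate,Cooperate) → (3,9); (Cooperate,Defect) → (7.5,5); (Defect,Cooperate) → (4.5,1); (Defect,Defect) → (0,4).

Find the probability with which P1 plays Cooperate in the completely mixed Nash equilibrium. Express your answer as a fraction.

3/7

Let r be the probability that P1 plays Cooperate. In a completely mixed equilibrium, P2 must be indifferent between Cooperate and Defect.
P2's expected payoff from Cooperate is 9r + (1−r); from Defect it is 5r + 4(1−r).
Setting these equal: 8r + 1 = r + 4, so r = 3/7.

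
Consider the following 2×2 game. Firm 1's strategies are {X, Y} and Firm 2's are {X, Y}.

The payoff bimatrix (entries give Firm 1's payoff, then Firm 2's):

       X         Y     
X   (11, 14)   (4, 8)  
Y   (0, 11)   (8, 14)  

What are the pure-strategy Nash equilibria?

(X, X) and (Y, Y)

(X, X): Firm 1 gets 11 ≥ 0 from Y, and Firm 2 gets 14 ≥ 8 from Y — Nash equilibrium.
(X, Y): Firm 1 prefers Y (8 > 4); Firm 2 prefers X (14 > 8) — not an equilibrium.
(Y, X): Firm 1 prefers X (11 > 0); Firm 2 prefers Y (14 > 11) — not an equilibrium.
(Y, Y): Firm 1 gets 8 ≥ 4 from X, and Firm 2 gets 14 ≥ 11 from X — Nash equilibrium.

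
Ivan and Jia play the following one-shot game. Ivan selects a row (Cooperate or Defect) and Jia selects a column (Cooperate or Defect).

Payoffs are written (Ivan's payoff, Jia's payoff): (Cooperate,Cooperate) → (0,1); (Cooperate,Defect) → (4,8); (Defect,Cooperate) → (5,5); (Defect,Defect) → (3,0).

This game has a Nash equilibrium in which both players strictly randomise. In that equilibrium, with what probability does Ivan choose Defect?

Let x be the probability that Ivan plays Cooperate. In a completely mixed equilibrium, Jia must be indifferent between Cooperate and Defect.
Jia's expected payoff from Cooperate is x + 5(1−x); from Defect it is 8x.
Setting these equal: −4x + 5 = 8x, so x = 5/12.
Therefore Ivan plays Defect with probability 1 − 5/12 = 7/12.

7/12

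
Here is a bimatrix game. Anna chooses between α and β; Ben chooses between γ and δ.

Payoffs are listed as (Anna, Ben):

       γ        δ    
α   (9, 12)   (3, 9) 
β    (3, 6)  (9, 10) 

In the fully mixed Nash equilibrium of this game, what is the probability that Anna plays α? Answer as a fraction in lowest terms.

4/7

Let x be the probability that Anna plays α. In a completely mixed equilibrium, Ben must be indifferent between γ and δ.
Ben's expected payoff from γ is 12x + 6(1−x); from δ it is 9x + 10(1−x).
Setting these equal: 6x + 6 = −x + 10, so x = 4/7.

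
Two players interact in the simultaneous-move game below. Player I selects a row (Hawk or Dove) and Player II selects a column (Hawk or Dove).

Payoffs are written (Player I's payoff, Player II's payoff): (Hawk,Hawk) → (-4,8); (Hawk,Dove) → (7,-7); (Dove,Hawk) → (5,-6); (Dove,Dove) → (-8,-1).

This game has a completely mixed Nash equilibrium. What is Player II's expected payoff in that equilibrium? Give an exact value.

First find x, the probability Player I plays Hawk, from Player II's indifference between Hawk and Dove: 8x − 6(1−x) = −7x − (1−x), giving x = 1/4.
Since Player II is indifferent in equilibrium, Player II's expected payoff equals the payoff from either column against (1/4, 3/4). Using Hawk: 8(1/4) − 6(3/4) = -5/2.

-5/2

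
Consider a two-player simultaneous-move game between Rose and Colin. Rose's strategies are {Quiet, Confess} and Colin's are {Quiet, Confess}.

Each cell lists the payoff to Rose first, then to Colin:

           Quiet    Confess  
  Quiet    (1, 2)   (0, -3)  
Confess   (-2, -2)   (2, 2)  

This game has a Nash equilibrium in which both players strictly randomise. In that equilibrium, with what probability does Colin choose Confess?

3/5

Let c be the probability that Colin plays Quiet. In a completely mixed equilibrium, Rose must be indifferent between Quiet and Confess.
Rose's expected payoff from Quiet is c; from Confess it is −2c + 2(1−c).
Setting these equal: c = −4c + 2, so c = 2/5.
Therefore Colin plays Confess with probability 1 − 2/5 = 3/5.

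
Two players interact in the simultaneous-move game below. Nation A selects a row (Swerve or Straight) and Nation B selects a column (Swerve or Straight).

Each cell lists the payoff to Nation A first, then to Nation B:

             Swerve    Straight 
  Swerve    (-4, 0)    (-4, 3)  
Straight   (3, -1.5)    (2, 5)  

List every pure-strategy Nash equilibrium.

(Straight, Straight)

(Swerve, Swerve): Nation A prefers Straight (3 > -4); Nation B prefers Straight (3 > 0) — not an equilibrium.
(Swerve, Straight): Nation A prefers Straight (2 > -4) — not an equilibrium.
(Straight, Swerve): Nation B prefers Straight (5 > -1.5) — not an equilibrium.
(Straight, Straight): Nation A gets 2 ≥ -4 from Swerve, and Nation B gets 5 ≥ -1.5 from Swerve — Nash equilibrium.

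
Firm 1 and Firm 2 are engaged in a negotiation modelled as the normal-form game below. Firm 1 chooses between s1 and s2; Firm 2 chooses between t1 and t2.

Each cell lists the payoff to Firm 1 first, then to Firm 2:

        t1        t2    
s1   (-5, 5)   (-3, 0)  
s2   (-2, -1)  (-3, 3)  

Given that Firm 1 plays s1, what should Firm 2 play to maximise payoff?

Against s1, Firm 2 earns 5 from t1 and 0 from t2.
So t1 is the best response.

t1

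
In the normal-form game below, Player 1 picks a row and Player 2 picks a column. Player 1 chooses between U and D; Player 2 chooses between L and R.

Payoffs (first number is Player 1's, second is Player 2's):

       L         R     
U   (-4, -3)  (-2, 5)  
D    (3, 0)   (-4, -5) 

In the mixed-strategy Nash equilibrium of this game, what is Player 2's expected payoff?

First find p, the probability Player 1 plays U, from Player 2's indifference between L and R: −3p = 5p − 5(1−p), giving p = 5/13.
Since Player 2 is indifferent in equilibrium, Player 2's expected payoff equals the payoff from either column against (5/13, 8/13). Using L: −3(5/13) = -15/13.

-15/13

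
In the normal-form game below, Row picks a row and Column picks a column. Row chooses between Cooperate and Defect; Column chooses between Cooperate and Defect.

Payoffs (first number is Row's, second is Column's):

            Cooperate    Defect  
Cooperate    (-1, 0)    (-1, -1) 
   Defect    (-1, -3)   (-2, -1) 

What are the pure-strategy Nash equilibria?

(Cooperate, Cooperate): Row gets -1 ≥ -1 from Defect, and Column gets 0 ≥ -1 from Defect — Nash equilibrium.
(Cooperate, Defect): Column prefers Cooperate (0 > -1) — not an equilibrium.
(Defect, Cooperate): Column prefers Defect (-1 > -3) — not an equilibrium.
(Defect, Defect): Row prefers Cooperate (-1 > -2) — not an equilibrium.

(Cooperate, Cooperate)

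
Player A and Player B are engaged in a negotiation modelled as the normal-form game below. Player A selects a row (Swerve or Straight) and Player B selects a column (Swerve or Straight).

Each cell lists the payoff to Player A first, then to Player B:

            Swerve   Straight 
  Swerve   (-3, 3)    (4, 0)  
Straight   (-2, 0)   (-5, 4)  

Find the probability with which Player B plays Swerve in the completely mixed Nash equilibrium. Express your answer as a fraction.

9/10

Let y be the probability that Player B plays Swerve. In a completely mixed equilibrium, Player A must be indifferent between Swerve and Straight.
Player A's expected payoff from Swerve is −3y + 4(1−y); from Straight it is −2y − 5(1−y).
Setting these equal: −7y + 4 = 3y − 5, so y = 9/10.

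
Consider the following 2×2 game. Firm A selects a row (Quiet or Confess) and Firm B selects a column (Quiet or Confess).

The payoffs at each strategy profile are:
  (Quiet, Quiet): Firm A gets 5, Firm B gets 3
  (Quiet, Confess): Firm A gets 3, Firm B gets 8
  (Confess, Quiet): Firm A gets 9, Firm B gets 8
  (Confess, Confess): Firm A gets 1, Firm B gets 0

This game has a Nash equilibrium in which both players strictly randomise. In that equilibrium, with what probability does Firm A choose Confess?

Let x be the probability that Firm A plays Quiet. In a completely mixed equilibrium, Firm B must be indifferent between Quiet and Confess.
Firm B's expected payoff from Quiet is 3x + 8(1−x); from Confess it is 8x.
Setting these equal: −5x + 8 = 8x, so x = 8/13.
Therefore Firm A plays Confess with probability 1 − 8/13 = 5/13.

5/13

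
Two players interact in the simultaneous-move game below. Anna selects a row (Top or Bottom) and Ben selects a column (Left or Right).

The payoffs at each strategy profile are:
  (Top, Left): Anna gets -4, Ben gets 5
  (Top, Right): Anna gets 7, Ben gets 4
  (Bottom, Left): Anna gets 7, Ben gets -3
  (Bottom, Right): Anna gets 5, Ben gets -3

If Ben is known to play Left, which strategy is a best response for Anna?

Bottom

Against Left, Anna earns -4 from Top and 7 from Bottom.
So Bottom is the best response.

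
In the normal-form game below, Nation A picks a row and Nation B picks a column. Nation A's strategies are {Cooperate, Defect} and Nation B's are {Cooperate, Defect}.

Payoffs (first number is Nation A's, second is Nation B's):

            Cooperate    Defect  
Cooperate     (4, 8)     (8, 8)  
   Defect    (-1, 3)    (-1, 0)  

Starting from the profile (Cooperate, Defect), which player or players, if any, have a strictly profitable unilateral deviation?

Neither

Nation A at (Cooperate, Defect) earns 8; deviating to Defect yields -1 — not better.
Nation B earns 8; deviating to Cooperate yields 8 — not better.
Neither player can strictly improve; the profile is a Nash equilibrium.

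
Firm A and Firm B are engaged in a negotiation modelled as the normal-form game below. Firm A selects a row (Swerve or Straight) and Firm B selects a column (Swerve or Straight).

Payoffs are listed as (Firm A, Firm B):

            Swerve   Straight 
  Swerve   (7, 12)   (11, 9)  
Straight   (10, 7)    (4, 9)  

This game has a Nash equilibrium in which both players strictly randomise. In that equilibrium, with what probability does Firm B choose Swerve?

Let c be the probability that Firm B plays Swerve. In a completely mixed equilibrium, Firm A must be indifferent between Swerve and Straight.
Firm A's expected payoff from Swerve is 7c + 11(1−c); from Straight it is 10c + 4(1−c).
Setting these equal: −4c + 11 = 6c + 4, so c = 7/10.

7/10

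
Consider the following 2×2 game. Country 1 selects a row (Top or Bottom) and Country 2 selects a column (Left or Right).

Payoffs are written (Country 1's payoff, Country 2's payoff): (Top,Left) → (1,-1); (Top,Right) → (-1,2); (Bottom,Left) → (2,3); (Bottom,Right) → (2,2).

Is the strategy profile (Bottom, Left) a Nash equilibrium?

At (Bottom, Left), Country 1 earns 2; switching to Top would give 1, so Country 1 has no profitable deviation.
Country 2 earns 3; switching to Right would give 2, so Country 2 has no profitable deviation.
Neither player can gain by a unilateral deviation, so this profile is a Nash equilibrium.

Yes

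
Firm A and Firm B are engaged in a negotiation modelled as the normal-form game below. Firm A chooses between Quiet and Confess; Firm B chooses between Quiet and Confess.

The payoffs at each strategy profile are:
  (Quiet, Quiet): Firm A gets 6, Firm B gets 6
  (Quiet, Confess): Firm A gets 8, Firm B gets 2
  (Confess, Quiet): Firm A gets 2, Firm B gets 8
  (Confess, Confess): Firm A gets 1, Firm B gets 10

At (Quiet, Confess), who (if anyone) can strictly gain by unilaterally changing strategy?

Firm A at (Quiet, Confess) earns 8; deviating to Confess yields 1 — not better.
Firm B earns 2; deviating to Quiet yields 6 — a strict improvement.
Only Firm B has a strictly profitable deviation.

Firm B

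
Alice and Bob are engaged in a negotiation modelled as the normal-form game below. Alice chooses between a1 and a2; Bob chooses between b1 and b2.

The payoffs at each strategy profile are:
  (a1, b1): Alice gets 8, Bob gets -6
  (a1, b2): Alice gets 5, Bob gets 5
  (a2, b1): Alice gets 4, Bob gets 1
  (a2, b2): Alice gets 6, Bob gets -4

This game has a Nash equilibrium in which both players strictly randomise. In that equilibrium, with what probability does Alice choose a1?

Let x be the probability that Alice plays a1. In a completely mixed equilibrium, Bob must be indifferent between b1 and b2.
Bob's expected payoff from b1 is −6x + (1−x); from b2 it is 5x − 4(1−x).
Setting these equal: −7x + 1 = 9x − 4, so x = 5/16.

5/16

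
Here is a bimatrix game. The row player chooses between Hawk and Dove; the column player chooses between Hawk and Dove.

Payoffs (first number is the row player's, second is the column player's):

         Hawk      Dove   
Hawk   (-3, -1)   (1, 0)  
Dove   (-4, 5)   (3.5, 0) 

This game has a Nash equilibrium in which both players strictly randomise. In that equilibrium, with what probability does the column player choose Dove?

Let c be the probability that the column player plays Hawk. In a completely mixed equilibrium, the row player must be indifferent between Hawk and Dove.
The row player's expected payoff from Hawk is −3c + (1−c); from Dove it is −4c + 3.5(1−c).
Setting these equal: −4c + 1 = −7.5c + 3.5, so c = 5/7.
Therefore the column player plays Dove with probability 1 − 5/7 = 2/7.

2/7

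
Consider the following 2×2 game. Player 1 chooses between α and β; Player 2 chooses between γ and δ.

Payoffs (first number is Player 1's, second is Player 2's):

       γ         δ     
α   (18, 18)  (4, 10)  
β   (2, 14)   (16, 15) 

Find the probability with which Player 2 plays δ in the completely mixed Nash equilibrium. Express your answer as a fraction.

Let y be the probability that Player 2 plays γ. In a completely mixed equilibrium, Player 1 must be indifferent between α and β.
Player 1's expected payoff from α is 18y + 4(1−y); from β it is 2y + 16(1−y).
Setting these equal: 14y + 4 = −14y + 16, so y = 3/7.
Therefore Player 2 plays δ with probability 1 − 3/7 = 4/7.

4/7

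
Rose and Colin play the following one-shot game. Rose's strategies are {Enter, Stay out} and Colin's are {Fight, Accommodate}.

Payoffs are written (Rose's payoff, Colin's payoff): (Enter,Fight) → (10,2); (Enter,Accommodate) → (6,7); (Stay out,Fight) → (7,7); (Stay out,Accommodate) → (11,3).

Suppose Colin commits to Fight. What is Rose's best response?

Against Fight, Rose earns 10 from Enter and 7 from Stay out.
So Enter is the best response.

Enter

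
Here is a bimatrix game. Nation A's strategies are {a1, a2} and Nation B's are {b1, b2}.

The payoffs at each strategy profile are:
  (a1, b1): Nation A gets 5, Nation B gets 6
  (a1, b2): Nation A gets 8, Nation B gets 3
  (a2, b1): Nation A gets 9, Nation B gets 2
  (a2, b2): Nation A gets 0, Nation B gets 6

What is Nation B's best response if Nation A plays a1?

b1

Against a1, Nation B earns 6 from b1 and 3 from b2.
So b1 is the best response.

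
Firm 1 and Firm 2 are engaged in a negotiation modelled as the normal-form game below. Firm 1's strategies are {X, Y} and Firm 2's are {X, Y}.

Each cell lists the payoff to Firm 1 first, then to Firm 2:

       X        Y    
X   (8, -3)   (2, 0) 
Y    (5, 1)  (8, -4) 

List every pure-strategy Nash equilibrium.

(X, X): Firm 2 prefers Y (0 > -3) — not an equilibrium.
(X, Y): Firm 1 prefers Y (8 > 2) — not an equilibrium.
(Y, X): Firm 1 prefers X (8 > 5) — not an equilibrium.
(Y, Y): Firm 2 prefers X (1 > -4) — not an equilibrium.

none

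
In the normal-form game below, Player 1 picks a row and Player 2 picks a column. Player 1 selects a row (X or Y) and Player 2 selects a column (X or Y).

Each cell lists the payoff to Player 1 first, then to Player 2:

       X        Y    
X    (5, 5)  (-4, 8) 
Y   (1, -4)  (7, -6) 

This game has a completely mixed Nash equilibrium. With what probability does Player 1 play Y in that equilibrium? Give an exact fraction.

3/5

Let r be the probability that Player 1 plays X. In a completely mixed equilibrium, Player 2 must be indifferent between X and Y.
Player 2's expected payoff from X is 5r − 4(1−r); from Y it is 8r − 6(1−r).
Setting these equal: 9r − 4 = 14r − 6, so r = 2/5.
Therefore Player 1 plays Y with probability 1 − 2/5 = 3/5.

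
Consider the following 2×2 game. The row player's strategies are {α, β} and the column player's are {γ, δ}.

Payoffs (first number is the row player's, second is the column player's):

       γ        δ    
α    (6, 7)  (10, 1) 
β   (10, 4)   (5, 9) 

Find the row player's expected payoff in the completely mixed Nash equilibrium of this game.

70/9

First find y, the probability the column player plays γ, from the row player's indifference between α and β: 6y + 10(1−y) = 10y + 5(1−y), giving y = 5/9.
Since the row player is indifferent in equilibrium, the row player's expected payoff equals the payoff from either row against (5/9, 4/9). Using α: 6(5/9) + 10(4/9) = 70/9.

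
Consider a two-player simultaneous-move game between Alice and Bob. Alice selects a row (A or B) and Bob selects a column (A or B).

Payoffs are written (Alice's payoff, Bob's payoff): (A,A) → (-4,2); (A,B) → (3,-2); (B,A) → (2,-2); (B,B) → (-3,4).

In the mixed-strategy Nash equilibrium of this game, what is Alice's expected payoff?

-1/2

First find y, the probability Bob plays A, from Alice's indifference between A and B: −4y + 3(1−y) = 2y − 3(1−y), giving y = 1/2.
Since Alice is indifferent in equilibrium, Alice's expected payoff equals the payoff from either row against (1/2, 1/2). Using A: −4(1/2) + 3(1/2) = -1/2.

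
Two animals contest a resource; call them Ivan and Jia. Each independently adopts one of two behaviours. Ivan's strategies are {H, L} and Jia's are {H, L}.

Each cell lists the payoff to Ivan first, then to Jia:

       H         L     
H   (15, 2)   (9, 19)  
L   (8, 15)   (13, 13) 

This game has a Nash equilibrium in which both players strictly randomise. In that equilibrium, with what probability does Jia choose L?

Let y be the probability that Jia plays H. In a completely mixed equilibrium, Ivan must be indifferent between H and L.
Ivan's expected payoff from H is 15y + 9(1−y); from L it is 8y + 13(1−y).
Setting these equal: 6y + 9 = −5y + 13, so y = 4/11.
Therefore Jia plays L with probability 1 − 4/11 = 7/11.

7/11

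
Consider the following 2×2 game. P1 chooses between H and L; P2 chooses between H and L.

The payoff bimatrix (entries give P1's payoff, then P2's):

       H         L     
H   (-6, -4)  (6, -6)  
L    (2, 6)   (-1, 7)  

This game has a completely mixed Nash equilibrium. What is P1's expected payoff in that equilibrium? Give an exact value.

2/5

First find q, the probability P2 plays H, from P1's indifference between H and L: −6q + 6(1−q) = 2q − (1−q), giving q = 7/15.
Since P1 is indifferent in equilibrium, P1's expected payoff equals the payoff from either row against (7/15, 8/15). Using H: −6(7/15) + 6(8/15) = 2/5.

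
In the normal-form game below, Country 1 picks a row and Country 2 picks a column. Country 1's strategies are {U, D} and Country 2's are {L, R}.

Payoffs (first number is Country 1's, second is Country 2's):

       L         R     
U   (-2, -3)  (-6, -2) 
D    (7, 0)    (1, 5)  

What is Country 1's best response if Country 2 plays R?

Against R, Country 1 earns -6 from U and 1 from D.
So D is the best response.

D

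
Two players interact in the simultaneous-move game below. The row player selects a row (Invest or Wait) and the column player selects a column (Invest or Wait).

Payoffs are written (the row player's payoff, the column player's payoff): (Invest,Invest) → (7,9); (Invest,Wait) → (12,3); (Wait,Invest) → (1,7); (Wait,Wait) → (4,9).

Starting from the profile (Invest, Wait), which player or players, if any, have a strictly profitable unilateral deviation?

The row player at (Invest, Wait) earns 12; deviating to Wait yields 4 — not better.
The column player earns 3; deviating to Invest yields 9 — a strict improvement.
Only the column player has a strictly profitable deviation.

The column player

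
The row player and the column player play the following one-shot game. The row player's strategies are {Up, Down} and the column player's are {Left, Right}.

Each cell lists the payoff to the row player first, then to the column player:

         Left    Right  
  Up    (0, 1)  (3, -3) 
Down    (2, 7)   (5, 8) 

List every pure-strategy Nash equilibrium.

(Up, Left): the row player prefers Down (2 > 0) — not an equilibrium.
(Up, Right): the row player prefers Down (5 > 3); the column player prefers Left (1 > -3) — not an equilibrium.
(Down, Left): the column player prefers Right (8 > 7) — not an equilibrium.
(Down, Right): the row player gets 5 ≥ 3 from Up, and the column player gets 8 ≥ 7 from Left — Nash equilibrium.

(Down, Right)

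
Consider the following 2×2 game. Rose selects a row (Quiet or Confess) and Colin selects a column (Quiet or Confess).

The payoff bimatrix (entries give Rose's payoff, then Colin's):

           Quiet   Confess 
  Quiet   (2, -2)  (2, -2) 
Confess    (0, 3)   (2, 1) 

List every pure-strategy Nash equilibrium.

(Quiet, Quiet) and (Quiet, Confess)

(Quiet, Quiet): Rose gets 2 ≥ 0 from Confess, and Colin gets -2 ≥ -2 from Confess — Nash equilibrium.
(Quiet, Confess): Rose gets 2 ≥ 2 from Confess, and Colin gets -2 ≥ -2 from Quiet — Nash equilibrium.
(Confess, Quiet): Rose prefers Quiet (2 > 0) — not an equilibrium.
(Confess, Confess): Colin prefers Quiet (3 > 1) — not an equilibrium.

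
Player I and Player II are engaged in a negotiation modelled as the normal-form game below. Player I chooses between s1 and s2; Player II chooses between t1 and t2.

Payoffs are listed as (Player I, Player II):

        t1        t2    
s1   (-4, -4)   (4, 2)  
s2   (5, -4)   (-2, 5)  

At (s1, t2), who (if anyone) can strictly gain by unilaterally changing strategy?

Player I at (s1, t2) earns 4; deviating to s2 yields -2 — not better.
Player II earns 2; deviating to t1 yields -4 — not better.
Neither player can strictly improve; the profile is a Nash equilibrium.

Neither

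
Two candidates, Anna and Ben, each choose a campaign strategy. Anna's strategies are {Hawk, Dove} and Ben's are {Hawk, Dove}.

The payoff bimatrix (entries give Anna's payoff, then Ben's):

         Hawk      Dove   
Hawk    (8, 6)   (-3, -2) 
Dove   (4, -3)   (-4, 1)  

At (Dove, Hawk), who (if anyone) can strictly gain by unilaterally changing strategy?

Anna at (Dove, Hawk) earns 4; deviating to Hawk yields 8 — a strict improvement.
Ben earns -3; deviating to Dove yields 1 — a strict improvement.
Both Anna and Ben have strictly profitable deviations.

Both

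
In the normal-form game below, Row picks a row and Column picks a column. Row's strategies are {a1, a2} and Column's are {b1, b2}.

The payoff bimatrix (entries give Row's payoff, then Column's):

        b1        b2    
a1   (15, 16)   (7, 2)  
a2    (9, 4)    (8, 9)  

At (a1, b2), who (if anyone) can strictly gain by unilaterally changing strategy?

Row at (a1, b2) earns 7; deviating to a2 yields 8 — a strict improvement.
Column earns 2; deviating to b1 yields 16 — a strict improvement.
Both Row and Column have strictly profitable deviations.

Both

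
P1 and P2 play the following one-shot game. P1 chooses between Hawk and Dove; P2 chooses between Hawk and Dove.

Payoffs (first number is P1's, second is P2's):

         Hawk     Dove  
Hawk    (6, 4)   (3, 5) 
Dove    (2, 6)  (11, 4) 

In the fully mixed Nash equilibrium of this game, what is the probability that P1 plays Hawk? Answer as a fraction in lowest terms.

Let r be the probability that P1 plays Hawk. In a completely mixed equilibrium, P2 must be indifferent between Hawk and Dove.
P2's expected payoff from Hawk is 4r + 6(1−r); from Dove it is 5r + 4(1−r).
Setting these equal: −2r + 6 = r + 4, so r = 2/3.

2/3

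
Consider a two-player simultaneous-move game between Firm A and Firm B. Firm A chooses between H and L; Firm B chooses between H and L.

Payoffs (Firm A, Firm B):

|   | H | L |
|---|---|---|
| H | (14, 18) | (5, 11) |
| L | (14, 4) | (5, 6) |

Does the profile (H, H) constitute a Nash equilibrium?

Yes

At (H, H), Firm A earns 14; switching to L would give 14, so Firm A has no profitable deviation.
Firm B earns 18; switching to L would give 11, so Firm B has no profitable deviation.
Neither player can gain by a unilateral deviation, so this profile is a Nash equilibrium.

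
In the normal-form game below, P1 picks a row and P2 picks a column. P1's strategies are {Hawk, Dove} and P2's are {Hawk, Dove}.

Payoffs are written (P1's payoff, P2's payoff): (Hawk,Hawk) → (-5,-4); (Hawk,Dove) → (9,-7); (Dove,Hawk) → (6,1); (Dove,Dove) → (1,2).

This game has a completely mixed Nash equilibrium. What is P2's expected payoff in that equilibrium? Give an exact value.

First find x, the probability P1 plays Hawk, from P2's indifference between Hawk and Dove: −4x + (1−x) = −7x + 2(1−x), giving x = 1/4.
Since P2 is indifferent in equilibrium, P2's expected payoff equals the payoff from either column against (1/4, 3/4). Using Hawk: −4(1/4) + (3/4) = -1/4.

-1/4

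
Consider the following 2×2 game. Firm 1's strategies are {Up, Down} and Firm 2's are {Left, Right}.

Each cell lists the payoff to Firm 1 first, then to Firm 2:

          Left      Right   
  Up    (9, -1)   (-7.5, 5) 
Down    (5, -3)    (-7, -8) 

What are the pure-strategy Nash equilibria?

(Up, Left): Firm 2 prefers Right (5 > -1) — not an equilibrium.
(Up, Right): Firm 1 prefers Down (-7 > -7.5) — not an equilibrium.
(Down, Left): Firm 1 prefers Up (9 > 5) — not an equilibrium.
(Down, Right): Firm 2 prefers Left (-3 > -8) — not an equilibrium.

none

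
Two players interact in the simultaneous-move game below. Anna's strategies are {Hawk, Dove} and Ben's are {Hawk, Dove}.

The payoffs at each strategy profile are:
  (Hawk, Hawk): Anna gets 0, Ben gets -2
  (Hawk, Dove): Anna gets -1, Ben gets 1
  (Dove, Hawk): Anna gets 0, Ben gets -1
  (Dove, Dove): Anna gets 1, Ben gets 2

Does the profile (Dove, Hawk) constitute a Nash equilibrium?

At (Dove, Hawk), Anna earns 0; switching to Hawk would give 0, so Anna has no profitable deviation.
Ben earns -1; switching to Dove would give 2, so Ben would deviate.
Since at least one player can profitably deviate, this is not a Nash equilibrium.

No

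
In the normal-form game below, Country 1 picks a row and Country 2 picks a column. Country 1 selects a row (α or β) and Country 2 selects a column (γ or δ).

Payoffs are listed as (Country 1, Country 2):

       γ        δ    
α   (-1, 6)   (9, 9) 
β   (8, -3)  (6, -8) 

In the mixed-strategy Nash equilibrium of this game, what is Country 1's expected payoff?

First find y, the probability Country 2 plays γ, from Country 1's indifference between α and β: −y + 9(1−y) = 8y + 6(1−y), giving y = 1/4.
Since Country 1 is indifferent in equilibrium, Country 1's expected payoff equals the payoff from either row against (1/4, 3/4). Using α: −(1/4) + 9(3/4) = 13/2.

13/2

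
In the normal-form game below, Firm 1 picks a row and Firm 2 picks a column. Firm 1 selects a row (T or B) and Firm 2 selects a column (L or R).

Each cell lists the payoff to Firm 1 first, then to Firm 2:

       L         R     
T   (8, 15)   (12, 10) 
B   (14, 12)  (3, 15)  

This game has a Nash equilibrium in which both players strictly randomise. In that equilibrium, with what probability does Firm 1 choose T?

3/8

Let x be the probability that Firm 1 plays T. In a completely mixed equilibrium, Firm 2 must be indifferent between L and R.
Firm 2's expected payoff from L is 15x + 12(1−x); from R it is 10x + 15(1−x).
Setting these equal: 3x + 12 = −5x + 15, so x = 3/8.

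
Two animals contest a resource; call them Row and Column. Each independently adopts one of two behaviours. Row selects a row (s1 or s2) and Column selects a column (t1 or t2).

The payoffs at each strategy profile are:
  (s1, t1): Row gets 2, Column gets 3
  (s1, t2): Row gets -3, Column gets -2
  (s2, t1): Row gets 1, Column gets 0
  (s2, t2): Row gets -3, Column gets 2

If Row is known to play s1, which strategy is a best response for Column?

t1

Against s1, Column earns 3 from t1 and -2 from t2.
So t1 is the best response.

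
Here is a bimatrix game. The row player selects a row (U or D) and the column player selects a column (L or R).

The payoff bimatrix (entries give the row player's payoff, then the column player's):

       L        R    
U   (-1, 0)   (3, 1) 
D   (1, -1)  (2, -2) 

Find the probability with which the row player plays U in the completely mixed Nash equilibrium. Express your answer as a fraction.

1/2

Let r be the probability that the row player plays U. In a completely mixed equilibrium, the column player must be indifferent between L and R.
The column player's expected payoff from L is −(1−r); from R it is r − 2(1−r).
Setting these equal: r − 1 = 3r − 2, so r = 1/2.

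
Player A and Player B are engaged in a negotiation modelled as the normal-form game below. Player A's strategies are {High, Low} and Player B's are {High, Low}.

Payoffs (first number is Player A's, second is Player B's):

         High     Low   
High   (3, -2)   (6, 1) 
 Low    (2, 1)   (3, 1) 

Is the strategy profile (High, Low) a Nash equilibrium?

Yes

At (High, Low), Player A earns 6; switching to Low would give 3, so Player A has no profitable deviation.
Player B earns 1; switching to High would give -2, so Player B has no profitable deviation.
Neither player can gain by a unilateral deviation, so this profile is a Nash equilibrium.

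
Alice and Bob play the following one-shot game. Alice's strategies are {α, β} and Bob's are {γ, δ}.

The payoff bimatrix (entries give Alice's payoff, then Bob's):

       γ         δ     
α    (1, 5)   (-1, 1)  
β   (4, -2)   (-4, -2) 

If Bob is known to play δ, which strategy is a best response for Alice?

Against δ, Alice earns -1 from α and -4 from β.
So α is the best response.

α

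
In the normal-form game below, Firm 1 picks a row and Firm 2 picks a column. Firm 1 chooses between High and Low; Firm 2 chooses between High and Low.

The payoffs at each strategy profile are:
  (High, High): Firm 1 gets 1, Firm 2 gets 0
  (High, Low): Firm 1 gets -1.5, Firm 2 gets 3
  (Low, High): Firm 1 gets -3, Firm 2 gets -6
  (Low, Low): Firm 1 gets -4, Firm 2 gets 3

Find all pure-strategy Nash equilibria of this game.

(High, Low)

(High, High): Firm 2 prefers Low (3 > 0) — not an equilibrium.
(High, Low): Firm 1 gets -1.5 ≥ -4 from Low, and Firm 2 gets 3 ≥ 0 from High — Nash equilibrium.
(Low, High): Firm 1 prefers High (1 > -3); Firm 2 prefers Low (3 > -6) — not an equilibrium.
(Low, Low): Firm 1 prefers High (-1.5 > -4) — not an equilibrium.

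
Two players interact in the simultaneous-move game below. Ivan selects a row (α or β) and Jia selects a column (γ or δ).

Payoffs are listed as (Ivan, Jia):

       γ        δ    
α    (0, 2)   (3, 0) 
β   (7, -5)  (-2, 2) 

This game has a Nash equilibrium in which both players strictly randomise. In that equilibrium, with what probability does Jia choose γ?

5/12

Let c be the probability that Jia plays γ. In a completely mixed equilibrium, Ivan must be indifferent between α and β.
Ivan's expected payoff from α is 3(1−c); from β it is 7c − 2(1−c).
Setting these equal: −3c + 3 = 9c − 2, so c = 5/12.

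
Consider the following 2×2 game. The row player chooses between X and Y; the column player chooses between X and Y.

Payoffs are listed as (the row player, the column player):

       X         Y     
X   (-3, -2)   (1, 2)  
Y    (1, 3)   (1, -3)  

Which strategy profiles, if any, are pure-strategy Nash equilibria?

(X, X): the row player prefers Y (1 > -3); the column player prefers Y (2 > -2) — not an equilibrium.
(X, Y): the row player gets 1 ≥ 1 from Y, and the column player gets 2 ≥ -2 from X — Nash equilibrium.
(Y, X): the row player gets 1 ≥ -3 from X, and the column player gets 3 ≥ -3 from Y — Nash equilibrium.
(Y, Y): the column player prefers X (3 > -3) — not an equilibrium.

(X, Y) and (Y, X)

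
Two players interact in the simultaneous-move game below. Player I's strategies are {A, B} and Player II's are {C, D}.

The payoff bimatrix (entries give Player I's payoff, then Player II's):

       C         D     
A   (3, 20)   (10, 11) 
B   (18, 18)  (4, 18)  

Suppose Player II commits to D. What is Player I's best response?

Against D, Player I earns 10 from A and 4 from B.
So A is the best response.

A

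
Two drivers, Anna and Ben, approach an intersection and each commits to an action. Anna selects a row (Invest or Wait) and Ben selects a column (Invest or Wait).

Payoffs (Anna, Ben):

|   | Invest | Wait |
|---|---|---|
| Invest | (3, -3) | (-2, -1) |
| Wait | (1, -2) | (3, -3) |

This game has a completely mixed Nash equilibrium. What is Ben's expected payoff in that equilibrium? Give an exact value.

First find x, the probability Anna plays Invest, from Ben's indifference between Invest and Wait: −3x − 2(1−x) = −x − 3(1−x), giving x = 1/3.
Since Ben is indifferent in equilibrium, Ben's expected payoff equals the payoff from either column against (1/3, 2/3). Using Invest: −3(1/3) − 2(2/3) = -7/3.

-7/3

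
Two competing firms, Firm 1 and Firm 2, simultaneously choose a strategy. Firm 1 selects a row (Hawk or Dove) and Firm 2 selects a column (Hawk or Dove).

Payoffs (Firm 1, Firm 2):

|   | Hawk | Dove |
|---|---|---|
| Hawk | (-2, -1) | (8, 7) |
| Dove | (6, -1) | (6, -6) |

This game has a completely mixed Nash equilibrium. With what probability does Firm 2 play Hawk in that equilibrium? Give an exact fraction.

1/5

Let y be the probability that Firm 2 plays Hawk. In a completely mixed equilibrium, Firm 1 must be indifferent between Hawk and Dove.
Firm 1's expected payoff from Hawk is −2y + 8(1−y); from Dove it is 6y + 6(1−y).
Setting these equal: −10y + 8 = 6, so y = 1/5.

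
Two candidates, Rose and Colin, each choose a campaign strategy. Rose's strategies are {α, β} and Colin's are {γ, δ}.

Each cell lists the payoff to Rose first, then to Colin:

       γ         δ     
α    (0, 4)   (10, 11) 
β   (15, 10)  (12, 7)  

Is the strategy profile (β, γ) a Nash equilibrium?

Yes

At (β, γ), Rose earns 15; switching to α would give 0, so Rose has no profitable deviation.
Colin earns 10; switching to δ would give 7, so Colin has no profitable deviation.
Neither player can gain by a unilateral deviation, so this profile is a Nash equilibrium.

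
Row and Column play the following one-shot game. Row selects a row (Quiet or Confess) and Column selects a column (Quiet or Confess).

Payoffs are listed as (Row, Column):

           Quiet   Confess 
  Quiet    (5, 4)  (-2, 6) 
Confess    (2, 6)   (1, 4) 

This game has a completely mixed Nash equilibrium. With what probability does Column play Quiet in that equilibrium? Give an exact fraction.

1/2

Let q be the probability that Column plays Quiet. In a completely mixed equilibrium, Row must be indifferent between Quiet and Confess.
Row's expected payoff from Quiet is 5q − 2(1−q); from Confess it is 2q + (1−q).
Setting these equal: 7q − 2 = q + 1, so q = 1/2.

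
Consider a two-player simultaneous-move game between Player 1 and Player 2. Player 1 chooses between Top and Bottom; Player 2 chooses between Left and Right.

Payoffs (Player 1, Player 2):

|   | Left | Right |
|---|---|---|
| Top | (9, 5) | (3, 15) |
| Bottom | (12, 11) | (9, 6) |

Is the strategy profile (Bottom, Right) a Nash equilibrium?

No

At (Bottom, Right), Player 1 earns 9; switching to Top would give 3, so Player 1 has no profitable deviation.
Player 2 earns 6; switching to Left would give 11, so Player 2 would deviate.
Since at least one player can profitably deviate, this is not a Nash equilibrium.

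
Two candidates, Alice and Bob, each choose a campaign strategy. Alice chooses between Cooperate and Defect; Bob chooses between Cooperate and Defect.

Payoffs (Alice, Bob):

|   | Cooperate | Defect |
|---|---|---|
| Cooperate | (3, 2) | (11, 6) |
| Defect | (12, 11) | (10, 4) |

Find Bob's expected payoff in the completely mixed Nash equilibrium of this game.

First find x, the probability Alice plays Cooperate, from Bob's indifference between Cooperate and Defect: 2x + 11(1−x) = 6x + 4(1−x), giving x = 7/11.
Since Bob is indifferent in equilibrium, Bob's expected payoff equals the payoff from either column against (7/11, 4/11). Using Cooperate: 2(7/11) + 11(4/11) = 58/11.

58/11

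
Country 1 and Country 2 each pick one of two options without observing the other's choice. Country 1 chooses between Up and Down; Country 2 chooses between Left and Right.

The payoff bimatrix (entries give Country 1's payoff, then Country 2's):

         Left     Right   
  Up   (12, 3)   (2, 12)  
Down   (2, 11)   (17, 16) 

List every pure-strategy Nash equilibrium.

(Down, Right)

(Up, Left): Country 2 prefers Right (12 > 3) — not an equilibrium.
(Up, Right): Country 1 prefers Down (17 > 2) — not an equilibrium.
(Down, Left): Country 1 prefers Up (12 > 2); Country 2 prefers Right (16 > 11) — not an equilibrium.
(Down, Right): Country 1 gets 17 ≥ 2 from Up, and Country 2 gets 16 ≥ 11 from Left — Nash equilibrium.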